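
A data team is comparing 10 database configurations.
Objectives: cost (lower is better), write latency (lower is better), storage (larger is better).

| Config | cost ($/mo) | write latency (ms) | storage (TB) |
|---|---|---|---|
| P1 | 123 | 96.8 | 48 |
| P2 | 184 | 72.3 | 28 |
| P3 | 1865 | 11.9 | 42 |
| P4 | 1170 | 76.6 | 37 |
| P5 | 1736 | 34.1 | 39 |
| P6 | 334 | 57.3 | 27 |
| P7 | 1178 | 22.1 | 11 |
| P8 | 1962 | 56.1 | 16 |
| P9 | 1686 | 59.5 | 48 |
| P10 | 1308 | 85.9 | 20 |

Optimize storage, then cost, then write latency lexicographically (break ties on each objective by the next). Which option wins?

First maximize storage: best is 48, kept {P1, P9}.
Then minimize cost: best is 123, kept {P1}.

P1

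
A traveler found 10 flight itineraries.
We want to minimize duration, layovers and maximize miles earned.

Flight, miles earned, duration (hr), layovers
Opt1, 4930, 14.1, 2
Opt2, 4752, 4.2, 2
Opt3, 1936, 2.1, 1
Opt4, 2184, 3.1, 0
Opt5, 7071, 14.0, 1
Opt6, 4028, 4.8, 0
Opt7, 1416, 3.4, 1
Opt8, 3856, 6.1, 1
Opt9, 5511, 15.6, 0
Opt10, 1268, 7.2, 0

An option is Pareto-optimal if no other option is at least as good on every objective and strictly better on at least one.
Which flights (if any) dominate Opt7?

Opt3: miles earned 1936≥1416, duration 2.1≤3.4, layovers 1≤1 — dominates Opt7.
Opt4: miles earned 2184≥1416, duration 3.1≤3.4, layovers 0≤1 — dominates Opt7.
Others (Opt1, Opt2, Opt5, Opt6, Opt8, Opt9, Opt10) are each worse than Opt7 on at least one objective.

Opt3, Opt4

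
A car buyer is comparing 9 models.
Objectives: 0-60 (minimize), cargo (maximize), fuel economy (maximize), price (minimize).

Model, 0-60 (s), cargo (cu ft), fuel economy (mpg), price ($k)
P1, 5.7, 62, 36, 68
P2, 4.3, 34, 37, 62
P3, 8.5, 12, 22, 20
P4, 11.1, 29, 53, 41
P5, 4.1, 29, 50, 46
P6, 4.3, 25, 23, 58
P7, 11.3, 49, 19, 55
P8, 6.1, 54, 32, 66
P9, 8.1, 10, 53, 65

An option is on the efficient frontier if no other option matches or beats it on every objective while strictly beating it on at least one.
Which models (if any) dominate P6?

P5

P5: 0-60 4.1≤4.3, cargo 29≥25, fuel economy 50≥23, price 46≤58 — dominates P6.
Others (P1, P2, P3, P4, P7, P8, P9) are each worse than P6 on at least one objective.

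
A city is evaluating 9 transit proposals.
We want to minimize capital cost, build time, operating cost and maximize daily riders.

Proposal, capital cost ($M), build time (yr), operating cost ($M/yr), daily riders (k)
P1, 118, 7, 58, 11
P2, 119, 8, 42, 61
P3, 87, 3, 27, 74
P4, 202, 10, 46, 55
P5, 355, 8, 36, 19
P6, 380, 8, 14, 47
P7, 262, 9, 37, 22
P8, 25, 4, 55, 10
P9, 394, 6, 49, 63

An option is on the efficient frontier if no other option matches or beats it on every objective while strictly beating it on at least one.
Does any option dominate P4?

Yes

P2 vs P4: capital cost 119≤202, build time 8≤10, operating cost 42≤46, daily riders 61≥55 — P2 is at least as good on every objective and strictly better on at least one, so P2 dominates P4.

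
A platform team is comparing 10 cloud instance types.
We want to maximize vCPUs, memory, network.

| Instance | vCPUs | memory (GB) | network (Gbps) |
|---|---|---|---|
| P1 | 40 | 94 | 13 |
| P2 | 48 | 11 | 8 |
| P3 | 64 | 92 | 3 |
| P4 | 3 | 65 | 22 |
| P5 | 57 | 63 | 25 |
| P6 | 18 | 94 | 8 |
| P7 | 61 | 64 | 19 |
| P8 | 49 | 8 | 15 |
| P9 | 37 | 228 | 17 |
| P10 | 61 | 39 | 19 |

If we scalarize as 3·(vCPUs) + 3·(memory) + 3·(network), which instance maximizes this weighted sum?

P9

P1: 3·40 + 3·94 + 3·13 = 441
P2: 3·48 + 3·11 + 3·8 = 201
P3: 3·64 + 3·92 + 3·3 = 477
P4: 3·3 + 3·65 + 3·22 = 270
P5: 3·57 + 3·63 + 3·25 = 435
P6: 3·18 + 3·94 + 3·8 = 360
P7: 3·61 + 3·64 + 3·19 = 432
P8: 3·49 + 3·8 + 3·15 = 216
P9: 3·37 + 3·228 + 3·17 = 846
P10: 3·61 + 3·39 + 3·19 = 357
Highest: P9 at 846.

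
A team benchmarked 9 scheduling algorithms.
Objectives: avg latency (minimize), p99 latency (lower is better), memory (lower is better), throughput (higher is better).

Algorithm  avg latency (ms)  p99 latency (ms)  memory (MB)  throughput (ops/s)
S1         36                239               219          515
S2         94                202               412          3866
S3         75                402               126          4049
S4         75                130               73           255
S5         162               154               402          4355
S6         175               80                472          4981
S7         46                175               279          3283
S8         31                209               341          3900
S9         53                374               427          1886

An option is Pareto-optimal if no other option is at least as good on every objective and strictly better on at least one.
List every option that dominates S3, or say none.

S1: worse on memory (219 vs 126).
S2: worse on avg latency (94 vs 75).
S4: worse on throughput (255 vs 4049).
S5: worse on avg latency (162 vs 75).
S6: worse on avg latency (175 vs 75).
S7: worse on memory (279 vs 126).
S8: worse on memory (341 vs 126).
S9: worse on memory (427 vs 126).
No option dominates S3.

none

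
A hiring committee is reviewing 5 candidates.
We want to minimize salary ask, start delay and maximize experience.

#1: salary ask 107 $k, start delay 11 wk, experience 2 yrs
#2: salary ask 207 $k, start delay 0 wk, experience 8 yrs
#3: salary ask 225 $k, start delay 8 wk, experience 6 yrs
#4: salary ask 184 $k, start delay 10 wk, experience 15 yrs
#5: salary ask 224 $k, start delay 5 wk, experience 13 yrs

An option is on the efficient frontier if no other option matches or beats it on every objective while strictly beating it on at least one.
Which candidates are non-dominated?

#1: not dominated (best salary ask).
#2: not dominated (best start delay).
#3: dominated by #2 (salary ask 207≤225, start delay 0≤8, experience 8≥6).
#4: not dominated (best experience).
#5: not dominated.

#1, #2, #4, #5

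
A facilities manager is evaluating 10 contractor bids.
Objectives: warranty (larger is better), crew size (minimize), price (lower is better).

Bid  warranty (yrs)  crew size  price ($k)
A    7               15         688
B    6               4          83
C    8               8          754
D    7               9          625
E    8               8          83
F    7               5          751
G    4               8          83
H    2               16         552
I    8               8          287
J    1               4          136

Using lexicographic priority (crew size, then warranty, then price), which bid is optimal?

B

First minimize crew size: best is 4, kept {B, J}.
Then maximize warranty: best is 6, kept {B}.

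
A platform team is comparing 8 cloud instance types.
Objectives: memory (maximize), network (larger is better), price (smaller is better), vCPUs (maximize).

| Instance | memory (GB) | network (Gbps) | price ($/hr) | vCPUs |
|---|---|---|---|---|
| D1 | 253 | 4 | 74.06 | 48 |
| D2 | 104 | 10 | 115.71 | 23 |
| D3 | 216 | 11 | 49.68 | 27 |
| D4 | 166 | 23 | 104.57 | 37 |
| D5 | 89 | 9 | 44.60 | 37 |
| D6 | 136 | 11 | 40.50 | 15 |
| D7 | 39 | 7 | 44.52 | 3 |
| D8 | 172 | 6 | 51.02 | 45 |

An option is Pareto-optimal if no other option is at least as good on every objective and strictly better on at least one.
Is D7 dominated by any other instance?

Yes

D6 vs D7: memory 136≥39, network 11≥7, price 40.50≤44.52, vCPUs 15≥3 — D6 is at least as good on every objective and strictly better on at least one, so D6 dominates D7.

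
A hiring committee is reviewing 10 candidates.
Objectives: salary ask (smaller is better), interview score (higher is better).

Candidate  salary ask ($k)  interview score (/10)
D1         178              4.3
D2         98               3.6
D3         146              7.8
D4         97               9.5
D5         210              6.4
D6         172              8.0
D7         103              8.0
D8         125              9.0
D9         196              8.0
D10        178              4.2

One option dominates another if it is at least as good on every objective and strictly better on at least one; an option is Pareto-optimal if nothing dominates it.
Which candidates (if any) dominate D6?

D4, D7, D8

D4: salary ask 97≤172, interview score 9.5≥8.0 — dominates D6.
D7: salary ask 103≤172, interview score 8.0≥8.0 — dominates D6.
D8: salary ask 125≤172, interview score 9.0≥8.0 — dominates D6.
Others (D1, D2, D3, D5, D9, D10) are each worse than D6 on at least one objective.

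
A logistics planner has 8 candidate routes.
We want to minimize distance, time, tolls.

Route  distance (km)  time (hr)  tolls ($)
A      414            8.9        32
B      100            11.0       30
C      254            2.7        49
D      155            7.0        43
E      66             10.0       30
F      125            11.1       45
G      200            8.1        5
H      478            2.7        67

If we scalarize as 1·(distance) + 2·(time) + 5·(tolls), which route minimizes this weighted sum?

A: 1·414 + 2·8.9 + 5·32 = 591.8
B: 1·100 + 2·11.0 + 5·30 = 272.0
C: 1·254 + 2·2.7 + 5·49 = 504.4
D: 1·155 + 2·7.0 + 5·43 = 384.0
E: 1·66 + 2·10.0 + 5·30 = 236.0
F: 1·125 + 2·11.1 + 5·45 = 372.2
G: 1·200 + 2·8.1 + 5·5 = 241.2
H: 1·478 + 2·2.7 + 5·67 = 818.4
Lowest: E at 236.0.

E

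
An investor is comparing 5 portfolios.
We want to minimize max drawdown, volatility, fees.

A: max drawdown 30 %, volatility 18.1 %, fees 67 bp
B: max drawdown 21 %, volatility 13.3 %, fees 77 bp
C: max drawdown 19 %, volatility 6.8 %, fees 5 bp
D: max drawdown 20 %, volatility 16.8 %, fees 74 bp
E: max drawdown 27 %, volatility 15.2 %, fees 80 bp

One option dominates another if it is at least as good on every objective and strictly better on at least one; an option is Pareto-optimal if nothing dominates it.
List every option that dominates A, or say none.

C

C: max drawdown 19≤30, volatility 6.8≤18.1, fees 5≤67 — dominates A.
Others (B, D, E) are each worse than A on at least one objective.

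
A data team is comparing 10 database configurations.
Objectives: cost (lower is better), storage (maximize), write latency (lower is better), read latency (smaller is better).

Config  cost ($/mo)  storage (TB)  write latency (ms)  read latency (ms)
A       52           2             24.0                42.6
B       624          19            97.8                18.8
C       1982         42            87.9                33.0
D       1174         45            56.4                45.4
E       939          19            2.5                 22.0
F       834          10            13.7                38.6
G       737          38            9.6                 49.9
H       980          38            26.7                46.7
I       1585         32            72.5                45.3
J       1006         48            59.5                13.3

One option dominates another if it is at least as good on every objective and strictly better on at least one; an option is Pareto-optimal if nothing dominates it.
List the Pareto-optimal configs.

A: not dominated (best cost).
B: not dominated.
C: dominated by J (cost 1006≤1982, storage 48≥42, write latency 59.5≤87.9, read latency 13.3≤33.0).
D: not dominated.
E: not dominated (best write latency).
F: not dominated.
G: not dominated.
H: not dominated.
I: dominated by J (cost 1006≤1585, storage 48≥32, write latency 59.5≤72.5, read latency 13.3≤45.3).
J: not dominated (best storage).

A, B, D, E, F, G, H, J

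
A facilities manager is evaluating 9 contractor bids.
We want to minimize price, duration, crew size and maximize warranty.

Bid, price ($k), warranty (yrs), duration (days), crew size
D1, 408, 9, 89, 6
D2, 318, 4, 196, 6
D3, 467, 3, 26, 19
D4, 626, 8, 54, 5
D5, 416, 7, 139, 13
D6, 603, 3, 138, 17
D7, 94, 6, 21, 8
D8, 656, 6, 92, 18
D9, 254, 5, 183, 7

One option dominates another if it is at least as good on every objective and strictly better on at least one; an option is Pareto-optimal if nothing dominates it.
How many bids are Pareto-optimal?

D1: not dominated (best warranty).
D2: not dominated.
D3: dominated by D7 (price 94≤467, warranty 6≥3, duration 21≤26, crew size 8≤19).
D4: not dominated (best crew size).
D5: dominated by D1 (price 408≤416, warranty 9≥7, duration 89≤139, crew size 6≤13).
D6: dominated by D1 (price 408≤603, warranty 9≥3, duration 89≤138, crew size 6≤17).
D7: not dominated (best price).
D8: dominated by D1 (price 408≤656, warranty 9≥6, duration 89≤92, crew size 6≤18).
D9: not dominated.
Pareto-optimal: D1, D2, D4, D7, D9 → 5.

5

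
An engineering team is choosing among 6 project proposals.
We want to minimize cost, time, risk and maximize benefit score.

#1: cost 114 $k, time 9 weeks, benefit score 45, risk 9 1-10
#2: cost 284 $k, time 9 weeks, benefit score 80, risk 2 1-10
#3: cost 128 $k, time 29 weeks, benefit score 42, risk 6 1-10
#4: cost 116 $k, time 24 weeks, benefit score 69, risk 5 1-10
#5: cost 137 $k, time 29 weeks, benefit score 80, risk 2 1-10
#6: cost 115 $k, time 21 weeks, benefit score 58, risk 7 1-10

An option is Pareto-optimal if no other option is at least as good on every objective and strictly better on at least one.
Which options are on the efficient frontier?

#1, #2, #4, #5, #6

#1: not dominated (best cost).
#2: not dominated.
#3: dominated by #4 (cost 116≤128, time 24≤29, benefit score 69≥42, risk 5≤6).
#4: not dominated.
#5: not dominated.
#6: not dominated.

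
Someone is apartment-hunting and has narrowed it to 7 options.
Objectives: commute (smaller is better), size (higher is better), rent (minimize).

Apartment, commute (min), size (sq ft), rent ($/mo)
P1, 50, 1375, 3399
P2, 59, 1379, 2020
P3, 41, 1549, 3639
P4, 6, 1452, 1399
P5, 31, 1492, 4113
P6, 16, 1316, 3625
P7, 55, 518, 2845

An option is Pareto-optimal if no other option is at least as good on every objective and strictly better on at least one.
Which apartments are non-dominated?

P1: dominated by P4 (commute 6≤50, size 1452≥1375, rent 1399≤3399).
P2: dominated by P4 (commute 6≤59, size 1452≥1379, rent 1399≤2020).
P3: not dominated (best size).
P4: not dominated (best commute).
P5: not dominated.
P6: dominated by P4 (commute 6≤16, size 1452≥1316, rent 1399≤3625).
P7: dominated by P4 (commute 6≤55, size 1452≥518, rent 1399≤2845).

P3, P4, P5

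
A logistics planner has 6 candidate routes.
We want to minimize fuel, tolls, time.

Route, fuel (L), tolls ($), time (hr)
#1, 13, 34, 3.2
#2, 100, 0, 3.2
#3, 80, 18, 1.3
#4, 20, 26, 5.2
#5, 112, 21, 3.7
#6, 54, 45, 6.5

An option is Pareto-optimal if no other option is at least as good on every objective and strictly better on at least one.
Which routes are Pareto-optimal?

#1, #2, #3, #4

#1: not dominated (best fuel).
#2: not dominated (best tolls).
#3: not dominated (best time).
#4: not dominated.
#5: dominated by #2 (fuel 100≤112, tolls 0≤21, time 3.2≤3.7).
#6: dominated by #1 (fuel 13≤54, tolls 34≤45, time 3.2≤6.5).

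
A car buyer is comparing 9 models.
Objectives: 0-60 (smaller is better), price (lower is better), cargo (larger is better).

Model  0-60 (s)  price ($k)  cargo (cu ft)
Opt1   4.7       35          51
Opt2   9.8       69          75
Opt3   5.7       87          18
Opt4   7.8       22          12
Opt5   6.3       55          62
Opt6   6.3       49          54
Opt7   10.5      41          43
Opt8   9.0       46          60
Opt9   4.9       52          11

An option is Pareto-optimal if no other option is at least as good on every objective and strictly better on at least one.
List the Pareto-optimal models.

Opt1, Opt2, Opt4, Opt5, Opt6, Opt8

Opt1: not dominated (best 0-60).
Opt2: not dominated (best cargo).
Opt3: dominated by Opt1 (0-60 4.7≤5.7, price 35≤87, cargo 51≥18).
Opt4: not dominated (best price).
Opt5: not dominated.
Opt6: not dominated.
Opt7: dominated by Opt1 (0-60 4.7≤10.5, price 35≤41, cargo 51≥43).
Opt8: not dominated.
Opt9: dominated by Opt1 (0-60 4.7≤4.9, price 35≤52, cargo 51≥11).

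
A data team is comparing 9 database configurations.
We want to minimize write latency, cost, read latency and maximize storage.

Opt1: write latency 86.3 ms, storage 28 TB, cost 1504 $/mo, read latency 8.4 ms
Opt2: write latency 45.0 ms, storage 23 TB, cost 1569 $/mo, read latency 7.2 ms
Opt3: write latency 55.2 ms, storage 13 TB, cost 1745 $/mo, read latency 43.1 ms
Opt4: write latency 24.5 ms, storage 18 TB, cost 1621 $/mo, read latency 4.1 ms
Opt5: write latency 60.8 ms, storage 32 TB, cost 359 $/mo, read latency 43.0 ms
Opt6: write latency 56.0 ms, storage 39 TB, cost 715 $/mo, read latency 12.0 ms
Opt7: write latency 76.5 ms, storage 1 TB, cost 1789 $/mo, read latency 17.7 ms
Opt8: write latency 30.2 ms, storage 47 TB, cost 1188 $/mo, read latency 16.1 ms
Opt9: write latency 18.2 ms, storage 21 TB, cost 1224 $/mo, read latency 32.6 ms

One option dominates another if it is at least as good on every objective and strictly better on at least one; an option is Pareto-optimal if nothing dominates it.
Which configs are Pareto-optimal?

Opt1: not dominated.
Opt2: not dominated.
Opt3: dominated by Opt2 (write latency 45.0≤55.2, storage 23≥13, cost 1569≤1745, read latency 7.2≤43.1).
Opt4: not dominated (best read latency).
Opt5: not dominated (best cost).
Opt6: not dominated.
Opt7: dominated by Opt2 (write latency 45.0≤76.5, storage 23≥1, cost 1569≤1789, read latency 7.2≤17.7).
Opt8: not dominated (best storage).
Opt9: not dominated (best write latency).

Opt1, Opt2, Opt4, Opt5, Opt6, Opt8, Opt9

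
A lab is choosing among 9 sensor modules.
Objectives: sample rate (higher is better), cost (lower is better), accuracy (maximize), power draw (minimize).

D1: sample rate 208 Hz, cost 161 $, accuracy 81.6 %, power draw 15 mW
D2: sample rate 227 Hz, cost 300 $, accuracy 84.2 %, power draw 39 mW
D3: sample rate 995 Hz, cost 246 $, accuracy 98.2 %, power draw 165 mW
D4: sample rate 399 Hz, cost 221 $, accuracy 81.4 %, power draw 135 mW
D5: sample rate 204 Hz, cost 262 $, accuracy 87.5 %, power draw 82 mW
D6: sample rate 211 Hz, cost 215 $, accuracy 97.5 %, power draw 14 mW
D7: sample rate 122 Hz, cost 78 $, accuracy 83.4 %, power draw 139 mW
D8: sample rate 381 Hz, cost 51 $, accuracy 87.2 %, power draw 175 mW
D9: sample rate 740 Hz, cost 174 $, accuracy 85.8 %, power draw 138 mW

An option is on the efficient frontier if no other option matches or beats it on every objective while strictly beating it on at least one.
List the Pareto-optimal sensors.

D1: not dominated.
D2: not dominated.
D3: not dominated (best sample rate).
D4: not dominated.
D5: dominated by D6 (sample rate 211≥204, cost 215≤262, accuracy 97.5≥87.5, power draw 14≤82).
D6: not dominated (best power draw).
D7: not dominated.
D8: not dominated (best cost).
D9: not dominated.

D1, D2, D3, D4, D6, D7, D8, D9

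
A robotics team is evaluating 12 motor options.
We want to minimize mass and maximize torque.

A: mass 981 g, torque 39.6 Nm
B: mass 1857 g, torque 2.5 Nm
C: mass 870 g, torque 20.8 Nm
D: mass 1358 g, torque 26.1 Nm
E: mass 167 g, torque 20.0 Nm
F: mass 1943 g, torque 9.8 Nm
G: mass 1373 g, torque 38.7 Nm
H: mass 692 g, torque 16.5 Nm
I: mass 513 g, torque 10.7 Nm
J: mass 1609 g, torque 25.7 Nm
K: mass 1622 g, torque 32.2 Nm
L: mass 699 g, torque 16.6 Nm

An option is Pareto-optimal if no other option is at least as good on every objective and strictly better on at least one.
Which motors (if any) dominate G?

A: mass 981≤1373, torque 39.6≥38.7 — dominates G.
Others (B, C, D, E, F, H, I, J, K, L) are each worse than G on at least one objective.

A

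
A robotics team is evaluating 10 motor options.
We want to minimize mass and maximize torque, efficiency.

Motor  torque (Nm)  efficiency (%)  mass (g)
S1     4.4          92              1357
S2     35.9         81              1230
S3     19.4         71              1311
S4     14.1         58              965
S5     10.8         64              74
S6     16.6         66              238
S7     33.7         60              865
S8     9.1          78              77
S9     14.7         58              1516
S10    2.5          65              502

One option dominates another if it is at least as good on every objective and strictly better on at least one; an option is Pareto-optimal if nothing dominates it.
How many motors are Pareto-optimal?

S1: not dominated (best efficiency).
S2: not dominated (best torque).
S3: dominated by S2 (torque 35.9≥19.4, efficiency 81≥71, mass 1230≤1311).
S4: dominated by S6 (torque 16.6≥14.1, efficiency 66≥58, mass 238≤965).
S5: not dominated (best mass).
S6: not dominated.
S7: not dominated.
S8: not dominated.
S9: dominated by S2 (torque 35.9≥14.7, efficiency 81≥58, mass 1230≤1516).
S10: dominated by S6 (torque 16.6≥2.5, efficiency 66≥65, mass 238≤502).
Pareto-optimal: S1, S2, S5, S6, S7, S8 → 6.

6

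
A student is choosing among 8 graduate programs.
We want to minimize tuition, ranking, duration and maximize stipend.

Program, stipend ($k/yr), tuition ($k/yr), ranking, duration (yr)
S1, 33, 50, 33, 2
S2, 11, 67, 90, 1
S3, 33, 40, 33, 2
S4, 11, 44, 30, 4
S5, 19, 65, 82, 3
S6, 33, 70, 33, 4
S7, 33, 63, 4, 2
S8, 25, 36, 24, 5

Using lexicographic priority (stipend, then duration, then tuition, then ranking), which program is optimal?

S3

First maximize stipend: best is 33, kept {S1, S3, S6, S7}.
Then minimize duration: best is 2, kept {S1, S3, S7}.
Then minimize tuition: best is 40, kept {S3}.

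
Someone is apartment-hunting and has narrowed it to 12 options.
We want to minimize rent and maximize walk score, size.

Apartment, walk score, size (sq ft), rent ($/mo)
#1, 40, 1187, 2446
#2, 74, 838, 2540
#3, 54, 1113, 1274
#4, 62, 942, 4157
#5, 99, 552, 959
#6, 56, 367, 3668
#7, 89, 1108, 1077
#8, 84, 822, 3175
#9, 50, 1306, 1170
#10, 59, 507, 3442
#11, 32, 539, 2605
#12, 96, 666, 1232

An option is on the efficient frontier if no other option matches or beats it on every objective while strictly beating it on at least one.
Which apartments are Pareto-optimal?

#1: dominated by #9 (walk score 50≥40, size 1306≥1187, rent 1170≤2446).
#2: dominated by #7 (walk score 89≥74, size 1108≥838, rent 1077≤2540).
#3: not dominated.
#4: dominated by #7 (walk score 89≥62, size 1108≥942, rent 1077≤4157).
#5: not dominated (best walk score).
#6: dominated by #2 (walk score 74≥56, size 838≥367, rent 2540≤3668).
#7: not dominated.
#8: dominated by #7 (walk score 89≥84, size 1108≥822, rent 1077≤3175).
#9: not dominated (best size).
#10: dominated by #2 (walk score 74≥59, size 838≥507, rent 2540≤3442).
#11: dominated by #1 (walk score 40≥32, size 1187≥539, rent 2446≤2605).
#12: not dominated.

#3, #5, #7, #9, #12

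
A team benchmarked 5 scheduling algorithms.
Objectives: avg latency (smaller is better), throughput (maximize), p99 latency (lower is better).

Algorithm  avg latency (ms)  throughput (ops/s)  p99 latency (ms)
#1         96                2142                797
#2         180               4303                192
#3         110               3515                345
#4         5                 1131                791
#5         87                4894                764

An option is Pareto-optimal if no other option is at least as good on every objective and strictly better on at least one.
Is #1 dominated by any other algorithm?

Yes

#5 vs #1: avg latency 87≤96, throughput 4894≥2142, p99 latency 764≤797 — #5 is at least as good on every objective and strictly better on at least one, so #5 dominates #1.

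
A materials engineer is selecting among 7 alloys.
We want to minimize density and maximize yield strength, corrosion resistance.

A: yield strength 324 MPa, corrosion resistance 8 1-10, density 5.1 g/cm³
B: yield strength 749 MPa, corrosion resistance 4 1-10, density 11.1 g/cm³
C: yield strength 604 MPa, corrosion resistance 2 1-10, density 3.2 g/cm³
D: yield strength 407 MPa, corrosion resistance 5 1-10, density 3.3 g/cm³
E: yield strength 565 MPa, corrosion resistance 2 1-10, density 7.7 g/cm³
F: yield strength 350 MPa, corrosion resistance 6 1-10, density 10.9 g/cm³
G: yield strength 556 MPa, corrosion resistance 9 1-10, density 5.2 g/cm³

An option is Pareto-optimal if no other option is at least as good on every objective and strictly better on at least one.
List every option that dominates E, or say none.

C: yield strength 604≥565, corrosion resistance 2≥2, density 3.2≤7.7 — dominates E.
Others (A, B, D, F, G) are each worse than E on at least one objective.

C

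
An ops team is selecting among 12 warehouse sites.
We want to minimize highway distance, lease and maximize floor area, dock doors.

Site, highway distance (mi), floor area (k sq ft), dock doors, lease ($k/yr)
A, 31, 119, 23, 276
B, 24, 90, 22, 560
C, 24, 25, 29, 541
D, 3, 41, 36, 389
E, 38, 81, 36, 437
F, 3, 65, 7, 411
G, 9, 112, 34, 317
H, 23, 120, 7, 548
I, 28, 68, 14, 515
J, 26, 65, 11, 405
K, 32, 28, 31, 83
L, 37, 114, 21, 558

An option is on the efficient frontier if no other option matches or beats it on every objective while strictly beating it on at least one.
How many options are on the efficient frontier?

A: not dominated.
B: dominated by G (highway distance 9≤24, floor area 112≥90, dock doors 34≥22, lease 317≤560).
C: dominated by D (highway distance 3≤24, floor area 41≥25, dock doors 36≥29, lease 389≤541).
D: not dominated.
E: not dominated.
F: not dominated.
G: not dominated.
H: not dominated (best floor area).
I: dominated by G (highway distance 9≤28, floor area 112≥68, dock doors 34≥14, lease 317≤515).
J: dominated by G (highway distance 9≤26, floor area 112≥65, dock doors 34≥11, lease 317≤405).
K: not dominated (best lease).
L: dominated by A (highway distance 31≤37, floor area 119≥114, dock doors 23≥21, lease 276≤558).
Pareto-optimal: A, D, E, F, G, H, K → 7.

7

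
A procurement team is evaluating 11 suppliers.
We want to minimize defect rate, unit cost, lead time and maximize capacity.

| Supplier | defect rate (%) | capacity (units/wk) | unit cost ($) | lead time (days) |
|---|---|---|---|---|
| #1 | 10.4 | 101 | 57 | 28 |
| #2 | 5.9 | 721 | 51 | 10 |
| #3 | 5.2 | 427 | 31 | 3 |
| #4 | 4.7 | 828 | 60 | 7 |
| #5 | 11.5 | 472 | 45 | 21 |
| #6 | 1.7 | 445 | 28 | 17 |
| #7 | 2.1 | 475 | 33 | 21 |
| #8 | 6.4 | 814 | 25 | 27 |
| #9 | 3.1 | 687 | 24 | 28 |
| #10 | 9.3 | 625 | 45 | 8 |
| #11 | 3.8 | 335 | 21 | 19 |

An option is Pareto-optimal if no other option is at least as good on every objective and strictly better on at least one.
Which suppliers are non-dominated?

#1: dominated by #2 (defect rate 5.9≤10.4, capacity 721≥101, unit cost 51≤57, lead time 10≤28).
#2: not dominated.
#3: not dominated (best lead time).
#4: not dominated (best capacity).
#5: dominated by #7 (defect rate 2.1≤11.5, capacity 475≥472, unit cost 33≤45, lead time 21≤21).
#6: not dominated (best defect rate).
#7: not dominated.
#8: not dominated.
#9: not dominated.
#10: not dominated.
#11: not dominated (best unit cost).

#2, #3, #4, #6, #7, #8, #9, #10, #11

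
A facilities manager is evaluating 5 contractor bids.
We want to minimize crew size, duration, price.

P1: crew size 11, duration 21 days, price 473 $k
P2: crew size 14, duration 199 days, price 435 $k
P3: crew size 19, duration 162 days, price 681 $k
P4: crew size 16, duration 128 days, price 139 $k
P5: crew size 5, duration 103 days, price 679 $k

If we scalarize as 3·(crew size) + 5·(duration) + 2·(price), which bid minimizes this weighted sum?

P1: 3·11 + 5·21 + 2·473 = 1084
P2: 3·14 + 5·199 + 2·435 = 1907
P3: 3·19 + 5·162 + 2·681 = 2229
P4: 3·16 + 5·128 + 2·139 = 966
P5: 3·5 + 5·103 + 2·679 = 1888
Lowest: P4 at 966.

P4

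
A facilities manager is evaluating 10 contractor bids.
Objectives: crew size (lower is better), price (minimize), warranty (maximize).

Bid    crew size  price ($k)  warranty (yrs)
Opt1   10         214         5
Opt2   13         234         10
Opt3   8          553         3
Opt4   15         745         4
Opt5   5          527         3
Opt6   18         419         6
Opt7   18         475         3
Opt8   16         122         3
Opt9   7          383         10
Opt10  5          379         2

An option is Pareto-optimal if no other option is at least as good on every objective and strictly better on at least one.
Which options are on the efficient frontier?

Opt1: not dominated.
Opt2: not dominated.
Opt3: dominated by Opt5 (crew size 5≤8, price 527≤553, warranty 3≥3).
Opt4: dominated by Opt1 (crew size 10≤15, price 214≤745, warranty 5≥4).
Opt5: not dominated.
Opt6: dominated by Opt2 (crew size 13≤18, price 234≤419, warranty 10≥6).
Opt7: dominated by Opt1 (crew size 10≤18, price 214≤475, warranty 5≥3).
Opt8: not dominated (best price).
Opt9: not dominated.
Opt10: not dominated.

Opt1, Opt2, Opt5, Opt8, Opt9, Opt10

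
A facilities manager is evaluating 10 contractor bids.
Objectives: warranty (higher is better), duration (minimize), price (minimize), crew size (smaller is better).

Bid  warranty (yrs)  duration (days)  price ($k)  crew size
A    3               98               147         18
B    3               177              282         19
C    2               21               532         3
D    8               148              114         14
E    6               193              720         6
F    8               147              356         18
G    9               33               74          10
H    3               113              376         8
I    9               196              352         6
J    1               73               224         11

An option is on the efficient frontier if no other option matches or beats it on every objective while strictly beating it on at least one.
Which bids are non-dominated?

A: dominated by G (warranty 9≥3, duration 33≤98, price 74≤147, crew size 10≤18).
B: dominated by A (warranty 3≥3, duration 98≤177, price 147≤282, crew size 18≤19).
C: not dominated (best duration).
D: dominated by G (warranty 9≥8, duration 33≤148, price 74≤114, crew size 10≤14).
E: not dominated.
F: dominated by G (warranty 9≥8, duration 33≤147, price 74≤356, crew size 10≤18).
G: not dominated (best price).
H: not dominated.
I: not dominated.
J: dominated by G (warranty 9≥1, duration 33≤73, price 74≤224, crew size 10≤11).

C, E, G, H, I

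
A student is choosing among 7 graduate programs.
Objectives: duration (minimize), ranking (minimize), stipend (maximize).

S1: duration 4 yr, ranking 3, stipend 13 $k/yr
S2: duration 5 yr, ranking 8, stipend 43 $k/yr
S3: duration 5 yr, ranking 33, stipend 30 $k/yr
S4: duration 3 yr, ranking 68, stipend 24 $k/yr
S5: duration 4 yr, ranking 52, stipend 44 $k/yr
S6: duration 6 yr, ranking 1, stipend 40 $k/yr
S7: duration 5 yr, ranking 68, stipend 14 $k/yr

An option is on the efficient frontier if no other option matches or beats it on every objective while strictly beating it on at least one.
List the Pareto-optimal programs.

S1, S2, S4, S5, S6

S1: not dominated.
S2: not dominated.
S3: dominated by S2 (duration 5≤5, ranking 8≤33, stipend 43≥30).
S4: not dominated (best duration).
S5: not dominated (best stipend).
S6: not dominated (best ranking).
S7: dominated by S2 (duration 5≤5, ranking 8≤68, stipend 43≥14).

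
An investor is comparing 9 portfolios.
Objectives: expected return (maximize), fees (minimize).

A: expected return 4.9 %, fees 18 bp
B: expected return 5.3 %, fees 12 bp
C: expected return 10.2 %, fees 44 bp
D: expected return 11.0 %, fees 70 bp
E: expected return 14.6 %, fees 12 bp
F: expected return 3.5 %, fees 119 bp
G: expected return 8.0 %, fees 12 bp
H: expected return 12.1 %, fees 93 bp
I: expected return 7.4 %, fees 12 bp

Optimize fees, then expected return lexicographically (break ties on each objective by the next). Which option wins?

E

First minimize fees: best is 12, kept {B, E, G, I}.
Then maximize expected return: best is 14.6, kept {E}.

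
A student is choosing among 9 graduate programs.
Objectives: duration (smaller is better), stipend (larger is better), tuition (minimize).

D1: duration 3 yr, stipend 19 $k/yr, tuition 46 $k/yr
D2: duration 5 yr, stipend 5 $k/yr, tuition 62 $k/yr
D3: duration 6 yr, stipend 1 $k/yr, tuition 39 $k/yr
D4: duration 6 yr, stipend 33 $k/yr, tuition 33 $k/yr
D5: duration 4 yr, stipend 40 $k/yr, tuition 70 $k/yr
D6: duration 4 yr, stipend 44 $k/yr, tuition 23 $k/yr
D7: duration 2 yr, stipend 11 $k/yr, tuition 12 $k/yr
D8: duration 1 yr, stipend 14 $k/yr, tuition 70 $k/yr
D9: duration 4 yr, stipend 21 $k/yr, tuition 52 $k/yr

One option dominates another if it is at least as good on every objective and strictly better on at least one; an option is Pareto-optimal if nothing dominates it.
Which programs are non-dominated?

D1, D6, D7, D8

D1: not dominated.
D2: dominated by D1 (duration 3≤5, stipend 19≥5, tuition 46≤62).
D3: dominated by D4 (duration 6≤6, stipend 33≥1, tuition 33≤39).
D4: dominated by D6 (duration 4≤6, stipend 44≥33, tuition 23≤33).
D5: dominated by D6 (duration 4≤4, stipend 44≥40, tuition 23≤70).
D6: not dominated (best stipend).
D7: not dominated (best tuition).
D8: not dominated (best duration).
D9: dominated by D6 (duration 4≤4, stipend 44≥21, tuition 23≤52).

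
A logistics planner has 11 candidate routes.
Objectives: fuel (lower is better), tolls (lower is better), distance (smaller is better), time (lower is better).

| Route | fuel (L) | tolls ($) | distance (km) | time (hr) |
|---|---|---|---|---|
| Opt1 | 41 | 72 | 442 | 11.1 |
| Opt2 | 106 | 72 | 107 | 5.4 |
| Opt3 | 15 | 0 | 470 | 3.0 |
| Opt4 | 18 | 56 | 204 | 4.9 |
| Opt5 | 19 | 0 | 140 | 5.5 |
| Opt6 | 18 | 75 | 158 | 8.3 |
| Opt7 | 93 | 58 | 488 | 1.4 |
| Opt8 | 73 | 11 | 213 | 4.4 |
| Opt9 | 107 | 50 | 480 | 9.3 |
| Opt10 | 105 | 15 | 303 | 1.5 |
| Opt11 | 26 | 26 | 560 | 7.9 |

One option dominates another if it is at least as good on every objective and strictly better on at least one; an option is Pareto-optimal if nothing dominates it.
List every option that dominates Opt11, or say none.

Opt3, Opt5

Opt3: fuel 15≤26, tolls 0≤26, distance 470≤560, time 3.0≤7.9 — dominates Opt11.
Opt5: fuel 19≤26, tolls 0≤26, distance 140≤560, time 5.5≤7.9 — dominates Opt11.
Others (Opt1, Opt2, Opt4, Opt6, Opt7, Opt8, Opt9, Opt10) are each worse than Opt11 on at least one objective.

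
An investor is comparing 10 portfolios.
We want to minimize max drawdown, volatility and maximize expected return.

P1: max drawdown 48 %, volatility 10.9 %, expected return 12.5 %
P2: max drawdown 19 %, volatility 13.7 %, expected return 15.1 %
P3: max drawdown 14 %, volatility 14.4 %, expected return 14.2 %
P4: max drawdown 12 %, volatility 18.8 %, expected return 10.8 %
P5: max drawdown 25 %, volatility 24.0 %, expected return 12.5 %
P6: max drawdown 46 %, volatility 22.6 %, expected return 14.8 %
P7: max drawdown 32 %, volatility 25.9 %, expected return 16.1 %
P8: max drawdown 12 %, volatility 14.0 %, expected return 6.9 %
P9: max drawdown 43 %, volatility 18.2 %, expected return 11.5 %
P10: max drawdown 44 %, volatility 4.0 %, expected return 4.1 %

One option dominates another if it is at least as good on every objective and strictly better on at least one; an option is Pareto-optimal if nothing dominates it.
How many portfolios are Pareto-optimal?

P1: not dominated.
P2: not dominated.
P3: not dominated.
P4: not dominated.
P5: dominated by P2 (max drawdown 19≤25, volatility 13.7≤24.0, expected return 15.1≥12.5).
P6: dominated by P2 (max drawdown 19≤46, volatility 13.7≤22.6, expected return 15.1≥14.8).
P7: not dominated (best expected return).
P8: not dominated.
P9: dominated by P2 (max drawdown 19≤43, volatility 13.7≤18.2, expected return 15.1≥11.5).
P10: not dominated (best volatility).
Pareto-optimal: P1, P2, P3, P4, P7, P8, P10 → 7.

7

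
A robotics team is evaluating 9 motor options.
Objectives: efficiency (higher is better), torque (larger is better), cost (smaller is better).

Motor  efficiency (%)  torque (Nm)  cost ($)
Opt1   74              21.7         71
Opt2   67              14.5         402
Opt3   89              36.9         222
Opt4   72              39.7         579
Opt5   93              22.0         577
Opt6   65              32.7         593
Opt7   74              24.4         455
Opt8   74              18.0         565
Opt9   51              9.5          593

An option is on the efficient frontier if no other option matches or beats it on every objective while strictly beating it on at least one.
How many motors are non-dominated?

Opt1: not dominated (best cost).
Opt2: dominated by Opt1 (efficiency 74≥67, torque 21.7≥14.5, cost 71≤402).
Opt3: not dominated.
Opt4: not dominated (best torque).
Opt5: not dominated (best efficiency).
Opt6: dominated by Opt3 (efficiency 89≥65, torque 36.9≥32.7, cost 222≤593).
Opt7: dominated by Opt3 (efficiency 89≥74, torque 36.9≥24.4, cost 222≤455).
Opt8: dominated by Opt1 (efficiency 74≥74, torque 21.7≥18.0, cost 71≤565).
Opt9: dominated by Opt1 (efficiency 74≥51, torque 21.7≥9.5, cost 71≤593).
Pareto-optimal: Opt1, Opt3, Opt4, Opt5 → 4.

4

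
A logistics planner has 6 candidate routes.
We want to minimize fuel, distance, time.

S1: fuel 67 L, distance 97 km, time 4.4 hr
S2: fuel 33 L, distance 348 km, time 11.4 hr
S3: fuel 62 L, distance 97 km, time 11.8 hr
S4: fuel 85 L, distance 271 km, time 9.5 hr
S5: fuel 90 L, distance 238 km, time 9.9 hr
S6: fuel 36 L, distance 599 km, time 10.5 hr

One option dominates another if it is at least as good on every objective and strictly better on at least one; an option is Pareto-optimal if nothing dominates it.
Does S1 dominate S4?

S1 vs S4: fuel 67≤85, distance 97≤271, time 4.4≤9.5 — S1 is at least as good on every objective with at least one strict improvement.

Yes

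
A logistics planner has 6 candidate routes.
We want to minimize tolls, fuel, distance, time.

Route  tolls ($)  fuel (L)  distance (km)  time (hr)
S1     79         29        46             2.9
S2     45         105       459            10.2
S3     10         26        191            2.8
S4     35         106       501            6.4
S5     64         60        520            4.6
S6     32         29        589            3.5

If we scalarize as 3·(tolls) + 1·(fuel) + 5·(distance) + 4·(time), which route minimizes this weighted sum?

S1

S1: 3·79 + 1·29 + 5·46 + 4·2.9 = 507.6
S2: 3·45 + 1·105 + 5·459 + 4·10.2 = 2575.8
S3: 3·10 + 1·26 + 5·191 + 4·2.8 = 1022.2
S4: 3·35 + 1·106 + 5·501 + 4·6.4 = 2741.6
S5: 3·64 + 1·60 + 5·520 + 4·4.6 = 2870.4
S6: 3·32 + 1·29 + 5·589 + 4·3.5 = 3084.0
Lowest: S1 at 507.6.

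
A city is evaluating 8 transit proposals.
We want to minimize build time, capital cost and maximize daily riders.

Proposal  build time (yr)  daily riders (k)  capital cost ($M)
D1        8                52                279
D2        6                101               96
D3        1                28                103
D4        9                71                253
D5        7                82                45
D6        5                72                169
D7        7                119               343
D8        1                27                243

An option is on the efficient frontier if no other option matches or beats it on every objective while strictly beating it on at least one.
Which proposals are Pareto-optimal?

D2, D3, D5, D6, D7

D1: dominated by D2 (build time 6≤8, daily riders 101≥52, capital cost 96≤279).
D2: not dominated.
D3: not dominated.
D4: dominated by D2 (build time 6≤9, daily riders 101≥71, capital cost 96≤253).
D5: not dominated (best capital cost).
D6: not dominated.
D7: not dominated (best daily riders).
D8: dominated by D3 (build time 1≤1, daily riders 28≥27, capital cost 103≤243).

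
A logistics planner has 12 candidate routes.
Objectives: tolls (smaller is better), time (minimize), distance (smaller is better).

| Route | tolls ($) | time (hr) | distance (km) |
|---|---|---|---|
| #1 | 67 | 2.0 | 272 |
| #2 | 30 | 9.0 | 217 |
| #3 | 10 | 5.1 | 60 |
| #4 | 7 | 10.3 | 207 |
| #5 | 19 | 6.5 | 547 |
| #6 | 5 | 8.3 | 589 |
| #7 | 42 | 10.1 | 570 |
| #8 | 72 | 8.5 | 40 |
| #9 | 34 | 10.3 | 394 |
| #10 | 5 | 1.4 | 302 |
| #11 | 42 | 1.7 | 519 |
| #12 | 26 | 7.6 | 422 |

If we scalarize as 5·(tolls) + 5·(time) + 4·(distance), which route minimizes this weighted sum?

#1: 5·67 + 5·2.0 + 4·272 = 1433.0
#2: 5·30 + 5·9.0 + 4·217 = 1063.0
#3: 5·10 + 5·5.1 + 4·60 = 315.5
#4: 5·7 + 5·10.3 + 4·207 = 914.5
#5: 5·19 + 5·6.5 + 4·547 = 2315.5
#6: 5·5 + 5·8.3 + 4·589 = 2422.5
#7: 5·42 + 5·10.1 + 4·570 = 2540.5
#8: 5·72 + 5·8.5 + 4·40 = 562.5
#9: 5·34 + 5·10.3 + 4·394 = 1797.5
#10: 5·5 + 5·1.4 + 4·302 = 1240.0
#11: 5·42 + 5·1.7 + 4·519 = 2294.5
#12: 5·26 + 5·7.6 + 4·422 = 1856.0
Lowest: #3 at 315.5.

#3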